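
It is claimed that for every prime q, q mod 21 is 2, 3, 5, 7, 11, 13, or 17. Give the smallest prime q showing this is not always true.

For q = 2, 3, 5, 7, 11, 13, 17 the conclusion holds.
q = 19: 19 mod 21 = 19 — not in {2, 3, 5, 7, 11, 13, 17}.

q = 19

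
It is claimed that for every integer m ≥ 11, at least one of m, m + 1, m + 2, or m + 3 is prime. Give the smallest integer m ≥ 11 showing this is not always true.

The first 13 eligible values, up to m = 23, all satisfy the conclusion.
m = 24: 24 = 2 × 12; 25 = 5 × 5; 26 = 2 × 13; 27 = 3 × 9 — all composite.

m = 24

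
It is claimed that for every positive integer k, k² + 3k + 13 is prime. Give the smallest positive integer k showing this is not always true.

k = 9

k = 1: k² + 3k + 13 = 17, prime.
k = 2: k² + 3k + 13 = 23, prime.
k = 3: k² + 3k + 13 = 31, prime.
k = 4: k² + 3k + 13 = 41, prime.
k = 5: k² + 3k + 13 = 53, prime.
k = 6: k² + 3k + 13 = 67, prime.
k = 7: k² + 3k + 13 = 83, prime.
k = 8: k² + 3k + 13 = 101, prime.
k = 9: k² + 3k + 13 = 121 = 11 × 11, composite.
So k = 9 is the smallest counterexample.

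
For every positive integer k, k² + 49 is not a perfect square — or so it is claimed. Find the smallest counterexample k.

k = 24

For k = 1, 2, 3, 4, …, 21, 22, 23 the conclusion holds.
k = 24: 24² + 49 = 625 = 25², a perfect square.
Hence k = 24 is a counterexample.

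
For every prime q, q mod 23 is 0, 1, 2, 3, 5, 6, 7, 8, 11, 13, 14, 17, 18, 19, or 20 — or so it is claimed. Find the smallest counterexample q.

Check each prime q in order until the claim fails.
The first 17 eligible values, up to q = 59, all satisfy the conclusion.
q = 61: 61 mod 23 = 15 — not in {0, 1, 2, 3, 5, 6, 7, 8, 11, 13, 14, 17, 18, 19, 20}.
Thus q = 61 disproves the claim, and no smaller q works.

q = 61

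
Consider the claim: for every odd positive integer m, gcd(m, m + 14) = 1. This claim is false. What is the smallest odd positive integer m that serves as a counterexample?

We need the least odd positive integer m for which gcd(m, m + 14) > 1.
m = 1: gcd(1, 15) = 1.
m = 3: gcd(3, 17) = 1.
m = 5: gcd(5, 19) = 1.
m = 7: gcd(7, 21) = 7.
So m = 7 is the smallest counterexample.

m = 7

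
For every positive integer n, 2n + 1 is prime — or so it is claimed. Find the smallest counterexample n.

n = 4

For n = 1, 2, 3 the conclusion holds.
n = 4: 2n + 1 = 9 = 3 × 3, composite.
Hence n = 4 is a counterexample.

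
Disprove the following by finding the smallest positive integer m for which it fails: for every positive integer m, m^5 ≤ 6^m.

Check each positive integer m in order until m^5 > 6^m.
m = 1: m^5 = 1 and 6^m = 6, so 1 ≤ 6.
m = 2: m^5 = 32 and 6^m = 36, so 32 ≤ 36.
m = 3: m^5 = 243 and 6^m = 216, so 243 > 216.
Thus m = 3 disproves the claim, and no smaller m works.

m = 3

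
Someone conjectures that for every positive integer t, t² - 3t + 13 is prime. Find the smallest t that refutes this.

t = 12

For t = 1, 2, 3, 4, …, 9, 10, 11 the conclusion holds.
t = 12: t² - 3t + 13 = 121 = 11 × 11, composite.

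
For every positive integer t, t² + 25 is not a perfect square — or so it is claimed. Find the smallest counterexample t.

t = 12

We need the least positive integer t for which t² + 25 is a perfect square.
For t = 1, 2, 3, 4, …, 9, 10, 11 the conclusion holds.
t = 12: 12² + 25 = 169 = 13², a perfect square.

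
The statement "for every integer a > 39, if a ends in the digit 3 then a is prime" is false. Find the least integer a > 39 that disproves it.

Check each integer a > 39 in order until a ends in the digit 3 but a is not prime.
For a = 43, 53 the conclusion holds.
a = 63: 63 ends in 3; 63 = 3 × 21, composite.
Hence a = 63 is a counterexample.

a = 63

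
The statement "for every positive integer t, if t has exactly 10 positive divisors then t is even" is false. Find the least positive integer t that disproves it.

A counterexample is any positive integer t such that t has exactly 10 positive divisors but t is odd; we check each in order.
The first 9 eligible values, up to t = 368, all satisfy the conclusion.
t = 405: divisors of 405: 10 divisors; 405 is odd.
Hence t = 405 is a counterexample.

t = 405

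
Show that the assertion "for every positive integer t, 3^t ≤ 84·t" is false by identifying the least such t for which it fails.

t = 6

Check each positive integer t in order until 3^t > 84·t.
The first 5 eligible values, up to t = 5, all satisfy the conclusion.
t = 6: 3^t = 729 and 84·t = 504, so 729 > 504.
Hence t = 6 is a counterexample.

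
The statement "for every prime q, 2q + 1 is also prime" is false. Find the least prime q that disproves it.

q = 7

A counterexample is any prime q such that 2q + 1 is not prime; we check each in order.
For q = 2, 3, 5 the conclusion holds.
q = 7: 2q + 1 = 15 = 3 × 5, not prime.
So q = 7 is the smallest counterexample.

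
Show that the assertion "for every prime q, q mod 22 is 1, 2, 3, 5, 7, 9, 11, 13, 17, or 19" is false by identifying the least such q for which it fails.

We need the least prime q for which the claim fails.
The first 11 eligible values, up to q = 31, all satisfy the conclusion.
q = 37: 37 mod 22 = 15 — not in {1, 2, 3, 5, 7, 9, 11, 13, 17, 19}.

q = 37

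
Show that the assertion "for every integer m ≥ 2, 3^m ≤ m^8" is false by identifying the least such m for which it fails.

Check each integer m ≥ 2 in order until 3^m > m^8.
For m = 2, 3, 4, 5, …, 20, 21, 22 the conclusion holds.
m = 23: 3^m = 94143178827 and m^8 = 78310985281, so 94143178827 > 78310985281.

m = 23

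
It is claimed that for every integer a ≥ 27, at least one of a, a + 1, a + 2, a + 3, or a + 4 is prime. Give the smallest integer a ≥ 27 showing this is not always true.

a = 27: 29 is prime.
a = 28: 29 is prime.
a = 29: 29 is prime.
a = 30: 31 is prime.
a = 31: 31 is prime.
a = 32: 32 = 2 × 16; 33 = 3 × 11; 34 = 2 × 17; 35 = 5 × 7; 36 = 2 × 18 — all composite.

a = 32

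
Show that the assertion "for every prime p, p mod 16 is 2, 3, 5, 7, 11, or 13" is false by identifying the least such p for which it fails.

p = 17

For p = 2, 3, 5, 7, 11, 13 the conclusion holds.
p = 17: 17 mod 16 = 1 — not in {2, 3, 5, 7, 11, 13}.
Hence p = 17 is a counterexample.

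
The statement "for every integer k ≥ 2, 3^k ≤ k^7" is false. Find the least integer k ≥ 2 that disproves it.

k = 19

We need the least integer k ≥ 2 for which 3^k > k^7.
For k = 2, 3, 4, 5, …, 16, 17, 18 the conclusion holds.
k = 19: 3^k = 1162261467 and k^7 = 893871739, so 1162261467 > 893871739.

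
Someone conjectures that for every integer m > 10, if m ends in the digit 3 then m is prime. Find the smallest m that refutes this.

A counterexample is any integer m > 10 such that m ends in the digit 3 but m is not prime; we check each in order.
m = 13: 13 ends in 3 and is prime.
m = 23: 23 ends in 3 and is prime.
m = 33: 33 ends in 3; 33 = 3 × 11, composite.

m = 33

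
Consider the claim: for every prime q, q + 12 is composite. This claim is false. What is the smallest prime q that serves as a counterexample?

q = 5

Check each prime q in order until q + 12 is prime.
q = 2: q + 12 = 14 = 2 × 7, composite.
q = 3: q + 12 = 15 = 3 × 5, composite.
q = 5: q + 12 = 17, prime — not composite.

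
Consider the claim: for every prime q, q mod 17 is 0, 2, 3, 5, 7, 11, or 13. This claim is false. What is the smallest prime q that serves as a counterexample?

For q = 2, 3, 5, 7, 11, 13, 17, 19 the conclusion holds.
q = 23: 23 mod 17 = 6 — not in {0, 2, 3, 5, 7, 11, 13}.

q = 23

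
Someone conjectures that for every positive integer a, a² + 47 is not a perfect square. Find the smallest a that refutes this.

A counterexample is any positive integer a such that a² + 47 is a perfect square; we check each in order.
For a = 1, 2, 3, 4, …, 20, 21, 22 the conclusion holds.
a = 23: 23² + 47 = 576 = 24², a perfect square.
Hence a = 23 is a counterexample.

a = 23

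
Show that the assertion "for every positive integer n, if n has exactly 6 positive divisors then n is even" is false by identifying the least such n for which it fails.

For n = 12, 18, 20, 28, 32, 44 the conclusion holds.
n = 45: divisors of 45: 1, 3, 5, 9, 15, 45; 45 is odd.

n = 45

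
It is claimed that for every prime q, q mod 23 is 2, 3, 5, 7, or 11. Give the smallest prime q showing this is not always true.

q = 13

Check each prime q in order until the claim fails.
q = 2: 2 mod 23 = 2.
q = 3: 3 mod 23 = 3.
q = 5: 5 mod 23 = 5.
q = 7: 7 mod 23 = 7.
q = 11: 11 mod 23 = 11.
q = 13: 13 mod 23 = 13 — not in {2, 3, 5, 7, 11}.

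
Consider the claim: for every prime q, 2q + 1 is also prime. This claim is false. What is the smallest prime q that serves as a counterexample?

q = 7

q = 2: 2q + 1 = 5, prime.
q = 3: 2q + 1 = 7, prime.
q = 5: 2q + 1 = 11, prime.
q = 7: 2q + 1 = 15 = 3 × 5, not prime.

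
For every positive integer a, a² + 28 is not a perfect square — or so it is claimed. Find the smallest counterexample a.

A counterexample is any positive integer a such that a² + 28 is a perfect square; we check each in order.
a = 1: 1² + 28 = 29, not a perfect square.
a = 2: 2² + 28 = 32, not a perfect square.
a = 3: 3² + 28 = 37, not a perfect square.
a = 4: 4² + 28 = 44, not a perfect square.
a = 5: 5² + 28 = 53, not a perfect square.
a = 6: 6² + 28 = 64 = 8², a perfect square.

a = 6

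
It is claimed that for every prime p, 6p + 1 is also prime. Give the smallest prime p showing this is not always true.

p = 19

Check each prime p in order until 6p + 1 is not prime.
For p = 2, 3, 5, 7, 11, 13, 17 the conclusion holds.
p = 19: 6p + 1 = 115 = 5 × 23, not prime.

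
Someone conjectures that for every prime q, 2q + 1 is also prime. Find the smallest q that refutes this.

A counterexample is any prime q such that 2q + 1 is not prime; we check each in order.
For q = 2, 3, 5 the conclusion holds.
q = 7: 2q + 1 = 15 = 3 × 5, not prime.
Hence q = 7 is a counterexample.

q = 7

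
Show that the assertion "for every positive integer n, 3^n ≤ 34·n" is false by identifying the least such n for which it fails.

n = 5

A counterexample is any positive integer n such that 3^n > 34·n; we check each in order.
For n = 1, 2, 3, 4 the conclusion holds.
n = 5: 3^n = 243 and 34·n = 170, so 243 > 170.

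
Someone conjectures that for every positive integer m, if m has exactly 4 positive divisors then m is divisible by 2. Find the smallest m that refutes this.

m = 15

A counterexample is any positive integer m such that m has exactly 4 positive divisors but m is not divisible by 2; we check each in order.
The first 4 eligible values, up to m = 14, all satisfy the conclusion.
m = 15: τ(15) = 4; 15 mod 2 = 1.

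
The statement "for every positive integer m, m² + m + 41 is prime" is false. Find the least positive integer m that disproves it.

Check each positive integer m in order until m² + m + 41 is not prime.
For m = 1, 2, 3, 4, …, 37, 38, 39 the conclusion holds.
m = 40: m² + m + 41 = 1681 = 41 × 41, composite.
Hence m = 40 is a counterexample.

m = 40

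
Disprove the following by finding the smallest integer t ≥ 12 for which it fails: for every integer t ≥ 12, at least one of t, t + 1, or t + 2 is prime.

t = 14

t = 12: 13 is prime.
t = 13: 13 is prime.
t = 14: 14 = 2 × 7; 15 = 3 × 5; 16 = 2 × 8 — all composite.
So t = 14 is the smallest counterexample.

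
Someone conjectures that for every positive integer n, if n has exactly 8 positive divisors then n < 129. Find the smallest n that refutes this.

Check each positive integer n in order until n has exactly 8 positive divisors but the claim fails.
For n = 24, 30, 40, 42, …, 110, 114, 128 the conclusion holds.
n = 130: τ(130) = 8; 130 ≥ 129.

n = 130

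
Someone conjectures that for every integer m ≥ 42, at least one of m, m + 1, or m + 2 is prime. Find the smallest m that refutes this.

m = 44

For m = 42, 43 the conclusion holds.
m = 44: 44 = 2 × 22; 45 = 3 × 15; 46 = 2 × 23 — all composite.
Thus m = 44 disproves the claim, and no smaller m works.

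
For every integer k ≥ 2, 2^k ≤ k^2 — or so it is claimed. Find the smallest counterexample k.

k = 5

k = 2: 2^k = 4 and k^2 = 4, so 4 ≤ 4.
k = 3: 2^k = 8 and k^2 = 9, so 8 ≤ 9.
k = 4: 2^k = 16 and k^2 = 16, so 16 ≤ 16.
k = 5: 2^k = 32 and k^2 = 25, so 32 > 25.
Hence k = 5 is a counterexample.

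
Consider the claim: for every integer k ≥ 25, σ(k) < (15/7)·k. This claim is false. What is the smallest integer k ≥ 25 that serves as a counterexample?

Check each integer k ≥ 25 in order until the claim fails.
k = 25: σ(25) = 31; 31 < 375/7.
k = 26: σ(26) = 42; 42 < 390/7.
k = 27: σ(27) = 40; 40 < 405/7.
k = 28: σ(28) = 56; 56 < 60.
k = 29: σ(29) = 30; 30 < 435/7.
k = 30: σ(30) = 72; 72 ≥ 450/7.

k = 30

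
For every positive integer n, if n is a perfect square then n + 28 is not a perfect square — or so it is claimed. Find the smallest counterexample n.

n = 36

We need the least positive integer n for which n is a perfect square but n + 28 is a perfect square.
The first 5 eligible values, up to n = 25, all satisfy the conclusion.
n = 36: 36 = 6² and 36 + 28 = 64 = 8².
Hence n = 36 is a counterexample.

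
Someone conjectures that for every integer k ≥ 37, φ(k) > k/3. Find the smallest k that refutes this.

k = 42

We need the least integer k ≥ 37 for which the claim fails.
k = 37: φ(37) = 36 and 37/3 = 37/3, so φ(37) > 37/3.
k = 38: φ(38) = 18 and 38/3 = 38/3, so φ(38) > 38/3.
k = 39: φ(39) = 24 and 39/3 = 13, so φ(39) > 39/3.
k = 40: φ(40) = 16 and 40/3 = 40/3, so φ(40) > 40/3.
k = 41: φ(41) = 40 and 41/3 = 41/3, so φ(41) > 41/3.
k = 42: φ(42) = 12 and 42/3 = 14, so φ(42) ≤ 42/3.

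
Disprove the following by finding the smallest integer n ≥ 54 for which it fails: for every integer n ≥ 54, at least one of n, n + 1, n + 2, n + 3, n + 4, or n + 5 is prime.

n = 90

The first 36 eligible values, up to n = 89, all satisfy the conclusion.
n = 90: 90 = 2 × 45; 91 = 7 × 13; 92 = 2 × 46; 93 = 3 × 31; 94 = 2 × 47; 95 = 5 × 19 — all composite.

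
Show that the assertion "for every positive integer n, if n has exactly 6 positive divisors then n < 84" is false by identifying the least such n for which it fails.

n = 92

For n = 12, 18, 20, 28, …, 68, 75, 76 the conclusion holds.
n = 92: τ(92) = 6; 92 ≥ 84.
Hence n = 92 is a counterexample.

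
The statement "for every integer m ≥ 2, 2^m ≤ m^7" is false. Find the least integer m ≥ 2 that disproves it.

Check each integer m ≥ 2 in order until 2^m > m^7.
For m = 2, 3, 4, 5, …, 34, 35, 36 the conclusion holds.
m = 37: 2^m = 137438953472 and m^7 = 94931877133, so 137438953472 > 94931877133.
Thus m = 37 disproves the claim, and no smaller m works.

m = 37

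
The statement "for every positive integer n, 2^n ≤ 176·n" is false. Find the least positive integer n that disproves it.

A counterexample is any positive integer n such that 2^n > 176·n; we check each in order.
For n = 1, 2, 3, 4, 5, 6, 7, 8, 9, 10 the conclusion holds.
n = 11: 2^n = 2048 and 176·n = 1936, so 2048 > 1936.

n = 11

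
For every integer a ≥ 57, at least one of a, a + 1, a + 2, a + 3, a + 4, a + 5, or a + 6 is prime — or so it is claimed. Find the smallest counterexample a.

For a = 57, 58, 59, 60, …, 87, 88, 89 the conclusion holds.
a = 90: 90 = 2 × 45; 91 = 7 × 13; 92 = 2 × 46; 93 = 3 × 31; 94 = 2 × 47; 95 = 5 × 19; 96 = 2 × 48 — all composite.
Thus a = 90 disproves the claim, and no smaller a works.

a = 90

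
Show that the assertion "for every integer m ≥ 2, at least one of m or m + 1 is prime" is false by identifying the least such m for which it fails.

The first 6 eligible values, up to m = 7, all satisfy the conclusion.
m = 8: 8 = 2 × 4; 9 = 3 × 3 — both composite.
Thus m = 8 disproves the claim, and no smaller m works.

m = 8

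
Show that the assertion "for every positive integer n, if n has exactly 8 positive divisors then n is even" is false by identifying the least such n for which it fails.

n = 105

We need the least positive integer n for which n has exactly 8 positive divisors but n is odd.
For n = 24, 30, 40, 42, …, 88, 102, 104 the conclusion holds.
n = 105: divisors of 105: 1, 3, 5, 7, 15, 21, 35, 105; 105 is odd.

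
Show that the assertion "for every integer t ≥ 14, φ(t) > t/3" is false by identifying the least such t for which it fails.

t = 18

We need the least integer t ≥ 14 for which the claim fails.
The first 4 eligible values, up to t = 17, all satisfy the conclusion.
t = 18: φ(18) = 6 and 18/3 = 6, so φ(18) ≤ 18/3.
Thus t = 18 disproves the claim, and no smaller t works.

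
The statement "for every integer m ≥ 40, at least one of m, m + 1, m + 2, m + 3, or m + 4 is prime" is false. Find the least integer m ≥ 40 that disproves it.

The first 8 eligible values, up to m = 47, all satisfy the conclusion.
m = 48: 48 = 2 × 24; 49 = 7 × 7; 50 = 2 × 25; 51 = 3 × 17; 52 = 2 × 26 — all composite.

m = 48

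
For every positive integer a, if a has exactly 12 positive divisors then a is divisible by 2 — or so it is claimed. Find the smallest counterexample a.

a = 315

We need the least positive integer a for which a has exactly 12 positive divisors but a is not divisible by 2.
For a = 60, 72, 84, 90, …, 294, 306, 308 the conclusion holds.
a = 315: τ(315) = 12; 315 mod 2 = 1.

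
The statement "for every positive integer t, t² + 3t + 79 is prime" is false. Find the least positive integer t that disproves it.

t = 5

We need the least positive integer t for which t² + 3t + 79 is not prime.
For t = 1, 2, 3, 4 the conclusion holds.
t = 5: t² + 3t + 79 = 119 = 7 × 17, composite.
Thus t = 5 disproves the claim, and no smaller t works.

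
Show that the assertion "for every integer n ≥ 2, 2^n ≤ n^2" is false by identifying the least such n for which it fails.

n = 5

A counterexample is any integer n ≥ 2 such that 2^n > n^2; we check each in order.
n = 2: 2^n = 4 and n^2 = 4, so 4 ≤ 4.
n = 3: 2^n = 8 and n^2 = 9, so 8 ≤ 9.
n = 4: 2^n = 16 and n^2 = 16, so 16 ≤ 16.
n = 5: 2^n = 32 and n^2 = 25, so 32 > 25.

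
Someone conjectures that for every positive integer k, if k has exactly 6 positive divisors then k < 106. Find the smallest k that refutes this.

A counterexample is any positive integer k such that k has exactly 6 positive divisors but the claim fails; we check each in order.
For k = 12, 18, 20, 28, …, 92, 98, 99 the conclusion holds.
k = 116: τ(116) = 6; 116 ≥ 106.
Hence k = 116 is a counterexample.

k = 116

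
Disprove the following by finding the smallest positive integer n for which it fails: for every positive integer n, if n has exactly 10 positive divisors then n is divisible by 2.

A counterexample is any positive integer n such that n has exactly 10 positive divisors but n is not divisible by 2; we check each in order.
The first 9 eligible values, up to n = 368, all satisfy the conclusion.
n = 405: τ(405) = 10; 405 mod 2 = 1.
Hence n = 405 is a counterexample.

n = 405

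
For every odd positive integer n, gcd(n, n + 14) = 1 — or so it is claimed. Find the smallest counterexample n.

n = 7

We need the least odd positive integer n for which gcd(n, n + 14) > 1.
For n = 1, 3, 5 the conclusion holds.
n = 7: gcd(7, 21) = 7.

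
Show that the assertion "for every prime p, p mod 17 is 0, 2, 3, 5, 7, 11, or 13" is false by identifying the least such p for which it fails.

Check each prime p in order until the claim fails.
The first 8 eligible values, up to p = 19, all satisfy the conclusion.
p = 23: 23 mod 17 = 6 — not in {0, 2, 3, 5, 7, 11, 13}.
So p = 23 is the smallest counterexample.

p = 23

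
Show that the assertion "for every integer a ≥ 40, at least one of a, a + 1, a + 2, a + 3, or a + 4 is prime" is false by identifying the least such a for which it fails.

A counterexample is any integer a ≥ 40 such that a, a + 1, a + 2, a + 3, a + 4 are all composite; we check each in order.
a = 40: 41 is prime.
a = 41: 41 is prime.
a = 42: 43 is prime.
a = 43: 43 is prime.
a = 44: 47 is prime.
a = 45: 47 is prime.
a = 46: 47 is prime.
a = 47: 47 is prime.
a = 48: 48 = 2 × 24; 49 = 7 × 7; 50 = 2 × 25; 51 = 3 × 17; 52 = 2 × 26 — all composite.

a = 48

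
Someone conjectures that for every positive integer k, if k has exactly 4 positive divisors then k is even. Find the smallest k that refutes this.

k = 6: divisors of 6: 1, 2, 3, 6; 6 is even.
k = 8: divisors of 8: 1, 2, 4, 8; 8 is even.
k = 10: divisors of 10: 1, 2, 5, 10; 10 is even.
k = 14: divisors of 14: 1, 2, 7, 14; 14 is even.
k = 15: divisors of 15: 1, 3, 5, 15; 15 is odd.

k = 15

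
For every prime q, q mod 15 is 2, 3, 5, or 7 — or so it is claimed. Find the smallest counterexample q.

Check each prime q in order until the claim fails.
The first 4 eligible values, up to q = 7, all satisfy the conclusion.
q = 11: 11 mod 15 = 11 — not in {2, 3, 5, 7}.
So q = 11 is the smallest counterexample.

q = 11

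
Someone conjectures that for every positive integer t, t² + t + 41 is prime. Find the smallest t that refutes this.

t = 40

We need the least positive integer t for which t² + t + 41 is not prime.
The first 39 eligible values, up to t = 39, all satisfy the conclusion.
t = 40: t² + t + 41 = 1681 = 41 × 41, composite.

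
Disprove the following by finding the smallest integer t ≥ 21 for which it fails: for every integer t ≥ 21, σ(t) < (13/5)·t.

t = 60

For t = 21, 22, 23, 24, …, 57, 58, 59 the conclusion holds.
t = 60: σ(60) = 168; 168 ≥ 156.
Thus t = 60 disproves the claim, and no smaller t works.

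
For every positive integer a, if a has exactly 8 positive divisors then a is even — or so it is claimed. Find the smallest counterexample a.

a = 105

Check each positive integer a in order until a has exactly 8 positive divisors but a is odd.
For a = 24, 30, 40, 42, …, 88, 102, 104 the conclusion holds.
a = 105: divisors of 105: 1, 3, 5, 7, 15, 21, 35, 105; 105 is odd.
So a = 105 is the smallest counterexample.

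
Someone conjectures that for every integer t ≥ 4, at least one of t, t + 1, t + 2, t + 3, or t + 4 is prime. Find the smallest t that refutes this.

t = 24

The first 20 eligible values, up to t = 23, all satisfy the conclusion.
t = 24: 24 = 2 × 12; 25 = 5 × 5; 26 = 2 × 13; 27 = 3 × 9; 28 = 2 × 14 — all composite.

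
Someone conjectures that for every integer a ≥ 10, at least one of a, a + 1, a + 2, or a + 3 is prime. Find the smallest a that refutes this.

A counterexample is any integer a ≥ 10 such that a, a + 1, a + 2, a + 3 are all composite; we check each in order.
The first 14 eligible values, up to a = 23, all satisfy the conclusion.
a = 24: 24 = 2 × 12; 25 = 5 × 5; 26 = 2 × 13; 27 = 3 × 9 — all composite.

a = 24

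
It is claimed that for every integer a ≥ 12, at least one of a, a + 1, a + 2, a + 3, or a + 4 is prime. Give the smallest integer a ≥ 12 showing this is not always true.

a = 24

Check each integer a ≥ 12 in order until a, a + 1, a + 2, a + 3, a + 4 are all composite.
For a = 12, 13, 14, 15, …, 21, 22, 23 the conclusion holds.
a = 24: 24 = 2 × 12; 25 = 5 × 5; 26 = 2 × 13; 27 = 3 × 9; 28 = 2 × 14 — all composite.
Thus a = 24 disproves the claim, and no smaller a works.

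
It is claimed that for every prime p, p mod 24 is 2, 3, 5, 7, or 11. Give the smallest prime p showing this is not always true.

A counterexample is any prime p such that the claim fails; we check each in order.
p = 2: 2 mod 24 = 2.
p = 3: 3 mod 24 = 3.
p = 5: 5 mod 24 = 5.
p = 7: 7 mod 24 = 7.
p = 11: 11 mod 24 = 11.
p = 13: 13 mod 24 = 13 — not in {2, 3, 5, 7, 11}.
Hence p = 13 is a counterexample.

p = 13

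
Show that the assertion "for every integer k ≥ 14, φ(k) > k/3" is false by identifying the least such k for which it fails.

Check each integer k ≥ 14 in order until the claim fails.
The first 4 eligible values, up to k = 17, all satisfy the conclusion.
k = 18: φ(18) = 6 and 18/3 = 6, so φ(18) ≤ 18/3.
Hence k = 18 is a counterexample.

k = 18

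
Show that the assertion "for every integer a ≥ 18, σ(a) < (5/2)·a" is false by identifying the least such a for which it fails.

a = 24

Check each integer a ≥ 18 in order until the claim fails.
a = 18: σ(18) = 39; 39 < 45.
a = 19: σ(19) = 20; 20 < 95/2.
a = 20: σ(20) = 42; 42 < 50.
a = 21: σ(21) = 32; 32 < 105/2.
a = 22: σ(22) = 36; 36 < 55.
a = 23: σ(23) = 24; 24 < 115/2.
a = 24: σ(24) = 60; 60 ≥ 60.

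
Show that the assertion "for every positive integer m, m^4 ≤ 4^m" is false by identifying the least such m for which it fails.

m = 3

m = 1: m^4 = 1 and 4^m = 4, so 1 ≤ 4.
m = 2: m^4 = 16 and 4^m = 16, so 16 ≤ 16.
m = 3: m^4 = 81 and 4^m = 64, so 81 > 64.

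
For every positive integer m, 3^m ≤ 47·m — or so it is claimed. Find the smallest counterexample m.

m = 5

A counterexample is any positive integer m such that 3^m > 47·m; we check each in order.
The first 4 eligible values, up to m = 4, all satisfy the conclusion.
m = 5: 3^m = 243 and 47·m = 235, so 243 > 235.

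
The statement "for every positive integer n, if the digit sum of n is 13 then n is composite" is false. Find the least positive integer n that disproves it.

n = 67

For n = 49, 58 the conclusion holds.
n = 67: digit sum 13; 67 is prime, not composite.
Hence n = 67 is a counterexample.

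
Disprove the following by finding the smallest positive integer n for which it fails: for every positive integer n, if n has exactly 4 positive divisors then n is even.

The first 4 eligible values, up to n = 14, all satisfy the conclusion.
n = 15: divisors of 15: 1, 3, 5, 15; 15 is odd.

n = 15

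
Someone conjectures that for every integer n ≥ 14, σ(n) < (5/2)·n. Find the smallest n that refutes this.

n = 24

The first 10 eligible values, up to n = 23, all satisfy the conclusion.
n = 24: σ(24) = 60; 60 ≥ 60.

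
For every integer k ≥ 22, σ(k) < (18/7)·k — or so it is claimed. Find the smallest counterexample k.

k = 48

A counterexample is any integer k ≥ 22 such that the claim fails; we check each in order.
For k = 22, 23, 24, 25, …, 45, 46, 47 the conclusion holds.
k = 48: σ(48) = 124; 124 ≥ 864/7.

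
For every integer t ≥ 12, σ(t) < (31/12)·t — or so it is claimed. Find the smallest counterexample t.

A counterexample is any integer t ≥ 12 such that the claim fails; we check each in order.
For t = 12, 13, 14, 15, …, 45, 46, 47 the conclusion holds.
t = 48: σ(48) = 124; 124 ≥ 124.

t = 48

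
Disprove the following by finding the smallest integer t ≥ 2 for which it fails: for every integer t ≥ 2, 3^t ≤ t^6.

t = 15

A counterexample is any integer t ≥ 2 such that 3^t > t^6; we check each in order.
The first 13 eligible values, up to t = 14, all satisfy the conclusion.
t = 15: 3^t = 14348907 and t^6 = 11390625, so 14348907 > 11390625.
Hence t = 15 is a counterexample.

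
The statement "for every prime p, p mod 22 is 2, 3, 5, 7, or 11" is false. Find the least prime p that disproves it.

A counterexample is any prime p such that the claim fails; we check each in order.
p = 2: 2 mod 22 = 2.
p = 3: 3 mod 22 = 3.
p = 5: 5 mod 22 = 5.
p = 7: 7 mod 22 = 7.
p = 11: 11 mod 22 = 11.
p = 13: 13 mod 22 = 13 — not in {2, 3, 5, 7, 11}.
Thus p = 13 disproves the claim, and no smaller p works.

p = 13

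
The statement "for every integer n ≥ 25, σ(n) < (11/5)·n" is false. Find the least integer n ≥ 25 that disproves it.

Check each integer n ≥ 25 in order until the claim fails.
n = 25: σ(25) = 31; 31 < 55.
n = 26: σ(26) = 42; 42 < 286/5.
n = 27: σ(27) = 40; 40 < 297/5.
n = 28: σ(28) = 56; 56 < 308/5.
n = 29: σ(29) = 30; 30 < 319/5.
n = 30: σ(30) = 72; 72 ≥ 66.
Hence n = 30 is a counterexample.

n = 30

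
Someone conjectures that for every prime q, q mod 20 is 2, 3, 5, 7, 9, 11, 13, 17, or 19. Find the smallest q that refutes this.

q = 41

For q = 2, 3, 5, 7, …, 29, 31, 37 the conclusion holds.
q = 41: 41 mod 20 = 1 — not in {2, 3, 5, 7, 9, 11, 13, 17, 19}.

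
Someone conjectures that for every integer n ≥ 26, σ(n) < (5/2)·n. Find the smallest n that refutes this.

n = 36

The first 10 eligible values, up to n = 35, all satisfy the conclusion.
n = 36: σ(36) = 91; 91 ≥ 90.
So n = 36 is the smallest counterexample.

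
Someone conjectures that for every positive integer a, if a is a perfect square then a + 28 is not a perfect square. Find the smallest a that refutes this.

a = 36

We need the least positive integer a for which a is a perfect square but a + 28 is a perfect square.
a = 1: 1 + 28 = 29, not a perfect square.
a = 4: 4 + 28 = 32, not a perfect square.
a = 9: 9 + 28 = 37, not a perfect square.
a = 16: 16 + 28 = 44, not a perfect square.
a = 25: 25 + 28 = 53, not a perfect square.
a = 36: 36 = 6² and 36 + 28 = 64 = 8².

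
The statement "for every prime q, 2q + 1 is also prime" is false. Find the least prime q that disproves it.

q = 7

Check each prime q in order until 2q + 1 is not prime.
For q = 2, 3, 5 the conclusion holds.
q = 7: 2q + 1 = 15 = 3 × 5, not prime.
Thus q = 7 disproves the claim, and no smaller q works.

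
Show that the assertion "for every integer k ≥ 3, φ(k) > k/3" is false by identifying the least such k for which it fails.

k = 3: φ(3) = 2 and 3/3 = 1, so φ(3) > 3/3.
k = 4: φ(4) = 2 and 4/3 = 4/3, so φ(4) > 4/3.
k = 5: φ(5) = 4 and 5/3 = 5/3, so φ(5) > 5/3.
k = 6: φ(6) = 2 and 6/3 = 2, so φ(6) ≤ 6/3.

k = 6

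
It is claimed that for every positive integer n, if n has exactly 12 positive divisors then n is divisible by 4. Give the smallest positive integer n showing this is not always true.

n = 90

n = 60: τ(60) = 12; 60 mod 4 = 0.
n = 72: τ(72) = 12; 72 mod 4 = 0.
n = 84: τ(84) = 12; 84 mod 4 = 0.
n = 90: τ(90) = 12; 90 mod 4 = 2.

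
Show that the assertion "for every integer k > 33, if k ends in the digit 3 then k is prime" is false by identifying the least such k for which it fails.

k = 63

We need the least integer k > 33 for which k ends in the digit 3 but k is not prime.
k = 43: 43 ends in 3 and is prime.
k = 53: 53 ends in 3 and is prime.
k = 63: 63 ends in 3; 63 = 3 × 21, composite.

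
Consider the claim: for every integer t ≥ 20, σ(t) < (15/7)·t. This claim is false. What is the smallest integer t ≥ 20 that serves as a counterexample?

t = 24

The first 4 eligible values, up to t = 23, all satisfy the conclusion.
t = 24: σ(24) = 60; 60 ≥ 360/7.
Thus t = 24 disproves the claim, and no smaller t works.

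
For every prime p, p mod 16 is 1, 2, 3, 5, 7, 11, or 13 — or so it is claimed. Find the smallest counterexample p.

A counterexample is any prime p such that the claim fails; we check each in order.
The first 10 eligible values, up to p = 29, all satisfy the conclusion.
p = 31: 31 mod 16 = 15 — not in {1, 2, 3, 5, 7, 11, 13}.

p = 31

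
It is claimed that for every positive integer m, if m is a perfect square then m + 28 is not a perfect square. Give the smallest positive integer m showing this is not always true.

We need the least positive integer m for which m is a perfect square but m + 28 is a perfect square.
m = 1: 1 + 28 = 29, not a perfect square.
m = 4: 4 + 28 = 32, not a perfect square.
m = 9: 9 + 28 = 37, not a perfect square.
m = 16: 16 + 28 = 44, not a perfect square.
m = 25: 25 + 28 = 53, not a perfect square.
m = 36: 36 = 6² and 36 + 28 = 64 = 8².

m = 36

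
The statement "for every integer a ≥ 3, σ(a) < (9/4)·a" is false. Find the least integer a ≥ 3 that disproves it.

a = 12

Check each integer a ≥ 3 in order until the claim fails.
The first 9 eligible values, up to a = 11, all satisfy the conclusion.
a = 12: σ(12) = 28; 28 ≥ 27.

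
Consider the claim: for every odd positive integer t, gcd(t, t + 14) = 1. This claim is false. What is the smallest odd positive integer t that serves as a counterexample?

t = 7

A counterexample is any odd positive integer t such that gcd(t, t + 14) > 1; we check each in order.
For t = 1, 3, 5 the conclusion holds.
t = 7: gcd(7, 21) = 7.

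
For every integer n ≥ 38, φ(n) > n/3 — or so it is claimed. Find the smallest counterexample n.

n = 42

Check each integer n ≥ 38 in order until the claim fails.
n = 38: φ(38) = 18 and 38/3 = 38/3, so φ(38) > 38/3.
n = 39: φ(39) = 24 and 39/3 = 13, so φ(39) > 39/3.
n = 40: φ(40) = 16 and 40/3 = 40/3, so φ(40) > 40/3.
n = 41: φ(41) = 40 and 41/3 = 41/3, so φ(41) > 41/3.
n = 42: φ(42) = 12 and 42/3 = 14, so φ(42) ≤ 42/3.
So n = 42 is the smallest counterexample.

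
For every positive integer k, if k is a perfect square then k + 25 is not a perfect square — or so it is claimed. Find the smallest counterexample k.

k = 144

We need the least positive integer k for which k is a perfect square but k + 25 is a perfect square.
For k = 1, 4, 9, 16, …, 81, 100, 121 the conclusion holds.
k = 144: 144 = 12² and 144 + 25 = 169 = 13².
Thus k = 144 disproves the claim, and no smaller k works.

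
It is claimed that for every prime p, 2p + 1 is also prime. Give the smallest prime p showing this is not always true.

p = 7

A counterexample is any prime p such that 2p + 1 is not prime; we check each in order.
p = 2: 2p + 1 = 5, prime.
p = 3: 2p + 1 = 7, prime.
p = 5: 2p + 1 = 11, prime.
p = 7: 2p + 1 = 15 = 3 × 5, not prime.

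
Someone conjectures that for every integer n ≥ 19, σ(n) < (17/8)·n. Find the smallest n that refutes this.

n = 24

Check each integer n ≥ 19 in order until the claim fails.
For n = 19, 20, 21, 22, 23 the conclusion holds.
n = 24: σ(24) = 60; 60 ≥ 51.
Hence n = 24 is a counterexample.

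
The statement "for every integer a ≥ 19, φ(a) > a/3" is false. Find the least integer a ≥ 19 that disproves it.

The first 5 eligible values, up to a = 23, all satisfy the conclusion.
a = 24: φ(24) = 8 and 24/3 = 8, so φ(24) ≤ 24/3.
Thus a = 24 disproves the claim, and no smaller a works.

a = 24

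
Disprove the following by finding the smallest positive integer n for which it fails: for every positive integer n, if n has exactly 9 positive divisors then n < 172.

n = 196

n = 36: τ(36) = 9; 36 < 172.
n = 100: τ(100) = 9; 100 < 172.
n = 196: τ(196) = 9; 196 ≥ 172.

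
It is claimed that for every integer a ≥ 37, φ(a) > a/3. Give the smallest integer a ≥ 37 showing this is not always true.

a = 42

a = 37: φ(37) = 36 and 37/3 = 37/3, so φ(37) > 37/3.
a = 38: φ(38) = 18 and 38/3 = 38/3, so φ(38) > 38/3.
a = 39: φ(39) = 24 and 39/3 = 13, so φ(39) > 39/3.
a = 40: φ(40) = 16 and 40/3 = 40/3, so φ(40) > 40/3.
a = 41: φ(41) = 40 and 41/3 = 41/3, so φ(41) > 41/3.
a = 42: φ(42) = 12 and 42/3 = 14, so φ(42) ≤ 42/3.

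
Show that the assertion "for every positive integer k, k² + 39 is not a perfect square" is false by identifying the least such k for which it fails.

Check each positive integer k in order until k² + 39 is a perfect square.
The first 4 eligible values, up to k = 4, all satisfy the conclusion.
k = 5: 5² + 39 = 64 = 8², a perfect square.
Hence k = 5 is a counterexample.

k = 5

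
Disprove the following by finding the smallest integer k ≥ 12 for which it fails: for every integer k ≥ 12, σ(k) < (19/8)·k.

Check each integer k ≥ 12 in order until the claim fails.
For k = 12, 13, 14, 15, …, 21, 22, 23 the conclusion holds.
k = 24: σ(24) = 60; 60 ≥ 57.
Hence k = 24 is a counterexample.

k = 24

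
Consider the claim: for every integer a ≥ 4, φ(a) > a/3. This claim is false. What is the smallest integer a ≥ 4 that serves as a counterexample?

a = 6

For a = 4, 5 the conclusion holds.
a = 6: φ(6) = 2 and 6/3 = 2, so φ(6) ≤ 6/3.
Thus a = 6 disproves the claim, and no smaller a works.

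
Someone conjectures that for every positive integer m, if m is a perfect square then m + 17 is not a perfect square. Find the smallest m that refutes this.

m = 64

The first 7 eligible values, up to m = 49, all satisfy the conclusion.
m = 64: 64 = 8² and 64 + 17 = 81 = 9².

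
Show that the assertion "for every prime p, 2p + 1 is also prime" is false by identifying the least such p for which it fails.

We need the least prime p for which 2p + 1 is not prime.
p = 2: 2p + 1 = 5, prime.
p = 3: 2p + 1 = 7, prime.
p = 5: 2p + 1 = 11, prime.
p = 7: 2p + 1 = 15 = 3 × 5, not prime.
Thus p = 7 disproves the claim, and no smaller p works.

p = 7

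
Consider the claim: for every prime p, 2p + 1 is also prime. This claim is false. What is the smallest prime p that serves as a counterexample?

p = 7

We need the least prime p for which 2p + 1 is not prime.
For p = 2, 3, 5 the conclusion holds.
p = 7: 2p + 1 = 15 = 3 × 5, not prime.
So p = 7 is the smallest counterexample.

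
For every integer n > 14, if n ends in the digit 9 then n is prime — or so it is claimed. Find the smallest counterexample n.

n = 39

For n = 19, 29 the conclusion holds.
n = 39: 39 ends in 9; 39 = 3 × 13, composite.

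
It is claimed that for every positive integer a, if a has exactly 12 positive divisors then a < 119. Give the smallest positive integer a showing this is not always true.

a = 126

a = 60: τ(60) = 12; 60 < 119.
a = 72: τ(72) = 12; 72 < 119.
a = 84: τ(84) = 12; 84 < 119.
a = 90: τ(90) = 12; 90 < 119.
a = 96: τ(96) = 12; 96 < 119.
a = 108: τ(108) = 12; 108 < 119.
a = 126: τ(126) = 12; 126 ≥ 119.
So a = 126 is the smallest counterexample.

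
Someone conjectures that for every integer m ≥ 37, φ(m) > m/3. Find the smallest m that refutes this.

m = 42

We need the least integer m ≥ 37 for which the claim fails.
For m = 37, 38, 39, 40, 41 the conclusion holds.
m = 42: φ(42) = 12 and 42/3 = 14, so φ(42) ≤ 42/3.
Thus m = 42 disproves the claim, and no smaller m works.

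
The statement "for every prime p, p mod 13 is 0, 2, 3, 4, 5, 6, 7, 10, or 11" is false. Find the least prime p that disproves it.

For p = 2, 3, 5, 7, …, 37, 41, 43 the conclusion holds.
p = 47: 47 mod 13 = 8 — not in {0, 2, 3, 4, 5, 6, 7, 10, 11}.

p = 47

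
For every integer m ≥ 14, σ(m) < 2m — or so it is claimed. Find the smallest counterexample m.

m = 14: σ(14) = 24; 24 < 28.
m = 15: σ(15) = 24; 24 < 30.
m = 16: σ(16) = 31; 31 < 32.
m = 17: σ(17) = 18; 18 < 34.
m = 18: σ(18) = 39; 39 ≥ 36.

m = 18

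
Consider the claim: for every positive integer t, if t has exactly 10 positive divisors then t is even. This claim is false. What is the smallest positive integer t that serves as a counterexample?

The first 9 eligible values, up to t = 368, all satisfy the conclusion.
t = 405: divisors of 405: 10 divisors; 405 is odd.

t = 405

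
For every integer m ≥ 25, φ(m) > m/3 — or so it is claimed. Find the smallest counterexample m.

We need the least integer m ≥ 25 for which the claim fails.
m = 25: φ(25) = 20 and 25/3 = 25/3, so φ(25) > 25/3.
m = 26: φ(26) = 12 and 26/3 = 26/3, so φ(26) > 26/3.
m = 27: φ(27) = 18 and 27/3 = 9, so φ(27) > 27/3.
m = 28: φ(28) = 12 and 28/3 = 28/3, so φ(28) > 28/3.
m = 29: φ(29) = 28 and 29/3 = 29/3, so φ(29) > 29/3.
m = 30: φ(30) = 8 and 30/3 = 10, so φ(30) ≤ 30/3.

m = 30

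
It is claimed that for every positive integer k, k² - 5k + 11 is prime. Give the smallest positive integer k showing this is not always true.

k = 7

For k = 1, 2, 3, 4, 5, 6 the conclusion holds.
k = 7: k² - 5k + 11 = 25 = 5 × 5, composite.
So k = 7 is the smallest counterexample.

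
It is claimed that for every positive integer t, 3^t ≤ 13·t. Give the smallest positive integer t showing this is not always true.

t = 4

Check each positive integer t in order until 3^t > 13·t.
For t = 1, 2, 3 the conclusion holds.
t = 4: 3^t = 81 and 13·t = 52, so 81 > 52.
Hence t = 4 is a counterexample.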